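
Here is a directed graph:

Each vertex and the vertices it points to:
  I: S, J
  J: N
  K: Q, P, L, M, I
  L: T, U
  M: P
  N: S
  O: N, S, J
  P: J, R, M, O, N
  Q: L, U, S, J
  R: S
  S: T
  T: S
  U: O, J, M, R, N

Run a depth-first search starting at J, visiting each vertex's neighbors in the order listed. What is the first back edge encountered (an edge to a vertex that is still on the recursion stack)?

T->S

DFS from J (visiting each vertex's neighbors in the order listed); mark gray on enter, black on exit:
J gray
  N gray
    S gray
      T gray
        T→S: S is gray → back edge
First back edge: T → S.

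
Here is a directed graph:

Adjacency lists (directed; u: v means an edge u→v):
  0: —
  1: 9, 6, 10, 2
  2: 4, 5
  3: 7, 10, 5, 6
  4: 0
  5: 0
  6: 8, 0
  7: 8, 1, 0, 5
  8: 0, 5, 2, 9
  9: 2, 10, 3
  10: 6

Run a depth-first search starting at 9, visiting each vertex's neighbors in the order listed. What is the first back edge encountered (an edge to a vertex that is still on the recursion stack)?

DFS from 9 (visiting each vertex's neighbors in the order listed); mark gray on enter, black on exit:
9 gray
  2 gray
    4 gray
      0 gray
      0 black
    4 black
    5 gray
      5→0: 0 black — skip
    5 black
  2 black
  10 gray
    6 gray
      8 gray
        8→0: 0 black — skip
        8→5: 5 black — skip
        8→2: 2 black — skip
        8→9: 9 is gray → back edge
First back edge: 8 → 9.

8→9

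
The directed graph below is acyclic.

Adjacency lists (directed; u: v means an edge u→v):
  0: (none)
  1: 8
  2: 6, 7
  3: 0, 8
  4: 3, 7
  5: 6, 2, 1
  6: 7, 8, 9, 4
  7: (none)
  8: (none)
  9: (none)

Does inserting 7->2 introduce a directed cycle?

Yes

Adding 7→2 creates a cycle iff 2 can already reach 7.
Path from 2: 2 → 7.
So 2 → … → 7 → 2 is a cycle.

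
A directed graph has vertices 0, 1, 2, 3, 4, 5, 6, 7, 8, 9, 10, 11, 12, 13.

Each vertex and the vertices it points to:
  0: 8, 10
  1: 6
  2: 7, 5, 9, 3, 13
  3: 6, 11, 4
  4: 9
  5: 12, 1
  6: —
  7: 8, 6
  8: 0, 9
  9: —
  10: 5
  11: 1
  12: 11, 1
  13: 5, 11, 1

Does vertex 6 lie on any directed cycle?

6 lies on a cycle iff there is a path from 6 back to itself.
Exploring from 6, it never reaches itself; equivalently, its strongly connected component is a singleton.

No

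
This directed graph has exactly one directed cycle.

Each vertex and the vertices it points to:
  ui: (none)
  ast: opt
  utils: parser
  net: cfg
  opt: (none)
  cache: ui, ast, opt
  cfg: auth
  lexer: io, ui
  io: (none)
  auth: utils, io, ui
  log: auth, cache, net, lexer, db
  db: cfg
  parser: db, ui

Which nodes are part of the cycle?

db, cfg, auth, utils, parser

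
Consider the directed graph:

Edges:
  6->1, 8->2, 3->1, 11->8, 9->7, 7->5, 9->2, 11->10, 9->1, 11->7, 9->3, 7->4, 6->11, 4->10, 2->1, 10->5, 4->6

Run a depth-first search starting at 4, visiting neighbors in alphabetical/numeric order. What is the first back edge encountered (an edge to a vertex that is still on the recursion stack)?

7→4

DFS from 4 (visiting neighbors in alphabetical/numeric order); mark gray on enter, black on exit:
4 gray
  6 gray
    1 gray
    1 black
    11 gray
      7 gray
        7→4: 4 is gray → back edge
First back edge: 7 → 4.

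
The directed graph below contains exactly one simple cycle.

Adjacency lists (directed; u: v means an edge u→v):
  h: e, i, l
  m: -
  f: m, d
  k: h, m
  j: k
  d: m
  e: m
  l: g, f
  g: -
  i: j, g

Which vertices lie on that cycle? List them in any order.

h, i, j, k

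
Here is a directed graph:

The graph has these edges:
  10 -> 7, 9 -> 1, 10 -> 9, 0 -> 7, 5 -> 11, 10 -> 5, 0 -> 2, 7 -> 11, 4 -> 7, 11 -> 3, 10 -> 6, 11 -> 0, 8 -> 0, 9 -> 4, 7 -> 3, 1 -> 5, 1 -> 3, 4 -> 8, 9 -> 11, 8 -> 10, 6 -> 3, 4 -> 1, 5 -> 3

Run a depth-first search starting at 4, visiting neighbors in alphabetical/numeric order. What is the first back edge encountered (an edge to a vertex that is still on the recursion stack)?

7->11

DFS from 4 (visiting neighbors in alphabetical/numeric order); mark gray on enter, black on exit:
4 gray
  1 gray
    3 gray
    3 black
    5 gray
      5→3: 3 black — skip
      11 gray
        0 gray
          2 gray
          2 black
          7 gray
            7→3: 3 black — skip
            7→11: 11 is gray → back edge
First back edge: 7 → 11.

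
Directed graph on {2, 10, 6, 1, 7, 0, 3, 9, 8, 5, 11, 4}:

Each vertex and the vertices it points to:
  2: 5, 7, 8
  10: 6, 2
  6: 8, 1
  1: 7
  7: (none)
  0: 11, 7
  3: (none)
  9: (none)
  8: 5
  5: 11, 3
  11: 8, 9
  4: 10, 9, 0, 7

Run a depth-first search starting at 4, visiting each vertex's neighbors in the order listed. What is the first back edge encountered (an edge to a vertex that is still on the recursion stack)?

11->8

DFS from 4 (visiting each vertex's neighbors in the order listed); mark gray on enter, black on exit:
4 gray
  10 gray
    6 gray
      8 gray
        5 gray
          11 gray
            11→8: 8 is gray → back edge
First back edge: 11 → 8.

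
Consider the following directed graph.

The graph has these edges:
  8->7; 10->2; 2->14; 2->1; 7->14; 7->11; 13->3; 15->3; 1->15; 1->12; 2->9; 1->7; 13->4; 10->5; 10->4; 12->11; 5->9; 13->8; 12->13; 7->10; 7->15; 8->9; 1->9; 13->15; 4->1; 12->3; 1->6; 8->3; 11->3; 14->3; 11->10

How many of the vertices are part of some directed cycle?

9

A vertex is on a directed cycle iff it belongs to a strongly connected component of size ≥ 2 (or has a self-loop).
The vertices on cycles are {1, 2, 4, 7, 8, 10, 11, 12, 13} — 9 in total.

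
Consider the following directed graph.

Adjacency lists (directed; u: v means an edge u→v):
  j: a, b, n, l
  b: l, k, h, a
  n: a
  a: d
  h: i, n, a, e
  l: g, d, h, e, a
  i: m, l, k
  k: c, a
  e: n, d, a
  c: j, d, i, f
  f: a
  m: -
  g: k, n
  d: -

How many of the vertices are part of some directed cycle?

8

A vertex is on a directed cycle iff it belongs to a strongly connected component of size ≥ 2 (or has a self-loop).
The vertices on cycles are {b, c, g, h, i, j, k, l} — 8 in total.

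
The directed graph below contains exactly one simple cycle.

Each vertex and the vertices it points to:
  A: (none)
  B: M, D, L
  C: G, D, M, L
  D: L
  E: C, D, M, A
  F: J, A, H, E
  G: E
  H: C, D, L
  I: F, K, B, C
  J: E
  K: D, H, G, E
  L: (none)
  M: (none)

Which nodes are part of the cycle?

DFS with gray/black marking from G:
G gray
  E gray
    C gray
      C→G: G is gray → back edge
Back edge closes the cycle G → E → C → G; its vertices are {C, E, G}.

C, E, G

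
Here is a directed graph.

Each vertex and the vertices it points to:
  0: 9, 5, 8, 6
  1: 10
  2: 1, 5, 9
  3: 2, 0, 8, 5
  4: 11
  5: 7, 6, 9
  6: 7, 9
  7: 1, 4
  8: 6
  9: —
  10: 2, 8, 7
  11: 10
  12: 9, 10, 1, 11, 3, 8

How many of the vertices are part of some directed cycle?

A vertex is on a directed cycle iff it belongs to a strongly connected component of size ≥ 2 (or has a self-loop).
The vertices on cycles are {1, 2, 4, 5, 6, 7, 8, 10, 11} — 9 in total.

9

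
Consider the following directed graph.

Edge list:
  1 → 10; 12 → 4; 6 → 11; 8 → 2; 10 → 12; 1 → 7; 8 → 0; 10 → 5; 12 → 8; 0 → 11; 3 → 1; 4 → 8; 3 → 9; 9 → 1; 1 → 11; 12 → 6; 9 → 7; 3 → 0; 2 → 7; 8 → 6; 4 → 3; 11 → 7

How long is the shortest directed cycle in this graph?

5

For each vertex v, BFS finds the shortest path from v back to v.
The shortest such closed walk is 10 → 12 → 4 → 3 → 1 → 10, length 5.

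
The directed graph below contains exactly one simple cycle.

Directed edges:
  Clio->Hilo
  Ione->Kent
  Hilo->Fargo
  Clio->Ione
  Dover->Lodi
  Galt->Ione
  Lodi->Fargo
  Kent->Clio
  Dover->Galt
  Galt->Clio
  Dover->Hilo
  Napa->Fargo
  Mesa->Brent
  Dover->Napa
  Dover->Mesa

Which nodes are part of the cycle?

DFS with gray/black marking from Ione:
Ione gray
  Kent gray
    Clio gray
      Clio→Ione: Ione is gray → back edge
Back edge closes the cycle Ione → Kent → Clio → Ione; its vertices are {Clio, Ione, Kent}.

Clio, Ione, Kent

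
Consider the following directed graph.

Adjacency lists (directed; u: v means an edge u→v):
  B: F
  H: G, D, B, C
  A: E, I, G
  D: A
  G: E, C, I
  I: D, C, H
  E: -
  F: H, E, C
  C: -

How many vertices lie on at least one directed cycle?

7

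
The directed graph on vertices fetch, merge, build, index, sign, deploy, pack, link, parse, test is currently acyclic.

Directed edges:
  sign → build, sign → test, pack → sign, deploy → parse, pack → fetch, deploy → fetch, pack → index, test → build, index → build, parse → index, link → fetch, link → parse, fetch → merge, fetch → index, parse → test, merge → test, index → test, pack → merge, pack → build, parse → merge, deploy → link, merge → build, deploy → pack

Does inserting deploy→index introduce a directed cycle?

No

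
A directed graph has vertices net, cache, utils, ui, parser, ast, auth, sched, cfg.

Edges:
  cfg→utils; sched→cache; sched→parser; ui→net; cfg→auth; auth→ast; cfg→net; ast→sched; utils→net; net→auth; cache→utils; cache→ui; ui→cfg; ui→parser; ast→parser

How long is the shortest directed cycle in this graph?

For each vertex v, BFS finds the shortest path from v back to v.
The shortest such closed walk is ast → sched → cache → utils → net → auth → ast, length 6.

6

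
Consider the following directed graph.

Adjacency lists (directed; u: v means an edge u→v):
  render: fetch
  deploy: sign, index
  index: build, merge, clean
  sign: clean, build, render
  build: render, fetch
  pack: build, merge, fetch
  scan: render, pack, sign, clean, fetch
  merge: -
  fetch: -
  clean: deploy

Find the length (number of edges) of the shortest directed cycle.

3

For each vertex v, BFS finds the shortest path from v back to v.
The shortest such closed walk is clean → deploy → index → clean, length 3.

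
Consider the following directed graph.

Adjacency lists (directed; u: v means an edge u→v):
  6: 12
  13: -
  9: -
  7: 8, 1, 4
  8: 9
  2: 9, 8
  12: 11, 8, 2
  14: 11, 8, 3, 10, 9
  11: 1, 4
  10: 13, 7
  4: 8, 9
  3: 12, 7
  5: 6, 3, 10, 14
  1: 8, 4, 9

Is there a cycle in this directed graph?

No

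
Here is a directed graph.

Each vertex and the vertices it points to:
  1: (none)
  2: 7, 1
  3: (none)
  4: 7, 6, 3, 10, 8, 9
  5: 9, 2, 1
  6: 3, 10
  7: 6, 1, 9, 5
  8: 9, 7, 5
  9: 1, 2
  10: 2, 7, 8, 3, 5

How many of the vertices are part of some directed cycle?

A vertex is on a directed cycle iff it belongs to a strongly connected component of size ≥ 2 (or has a self-loop).
The vertices on cycles are {2, 5, 6, 7, 8, 9, 10} — 7 in total.

7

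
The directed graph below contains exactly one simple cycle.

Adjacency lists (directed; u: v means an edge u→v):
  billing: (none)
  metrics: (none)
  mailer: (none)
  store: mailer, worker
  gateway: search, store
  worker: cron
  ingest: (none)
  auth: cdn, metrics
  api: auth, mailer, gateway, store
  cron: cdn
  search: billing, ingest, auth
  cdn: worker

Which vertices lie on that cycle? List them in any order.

cdn, cron, worker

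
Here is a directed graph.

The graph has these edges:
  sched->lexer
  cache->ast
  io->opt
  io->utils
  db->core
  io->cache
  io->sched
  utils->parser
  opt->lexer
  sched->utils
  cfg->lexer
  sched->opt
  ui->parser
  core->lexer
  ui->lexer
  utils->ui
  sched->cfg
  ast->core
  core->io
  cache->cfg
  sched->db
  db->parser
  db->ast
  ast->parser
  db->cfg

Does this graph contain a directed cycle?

DFS with white/gray/black marking, starting from parser:
parser gray
parser black
sched gray
  utils gray
    utils→parser: parser black — skip
    ui gray
      ui→parser: parser black — skip
      lexer gray
      lexer black
    ui black
  utils black
  cfg gray
    cfg→lexer: lexer black — skip
  cfg black
  db gray
    ast gray
      ast→parser: parser black — skip
      core gray
        io gray
          io→sched: sched is gray → back edge
Back edge found, so a cycle exists: sched → db → ast → core → io → sched.

Yes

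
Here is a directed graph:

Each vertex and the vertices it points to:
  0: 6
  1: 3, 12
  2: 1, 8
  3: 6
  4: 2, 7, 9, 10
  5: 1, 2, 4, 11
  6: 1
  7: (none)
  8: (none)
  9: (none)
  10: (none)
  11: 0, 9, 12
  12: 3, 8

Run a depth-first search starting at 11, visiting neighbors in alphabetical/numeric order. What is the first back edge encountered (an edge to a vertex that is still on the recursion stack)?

3->6

DFS from 11 (visiting neighbors in alphabetical/numeric order); mark gray on enter, black on exit:
11 gray
  0 gray
    6 gray
      1 gray
        3 gray
          3→6: 6 is gray → back edge
First back edge: 3 → 6.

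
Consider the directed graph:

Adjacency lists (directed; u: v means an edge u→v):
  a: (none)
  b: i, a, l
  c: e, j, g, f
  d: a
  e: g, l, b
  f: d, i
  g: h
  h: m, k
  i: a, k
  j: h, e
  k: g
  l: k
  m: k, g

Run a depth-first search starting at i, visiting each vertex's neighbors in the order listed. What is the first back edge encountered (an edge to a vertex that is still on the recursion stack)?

m→k

DFS from i (visiting each vertex's neighbors in the order listed); mark gray on enter, black on exit:
i gray
  a gray
  a black
  k gray
    g gray
      h gray
        m gray
          m→k: k is gray → back edge
First back edge: m → k.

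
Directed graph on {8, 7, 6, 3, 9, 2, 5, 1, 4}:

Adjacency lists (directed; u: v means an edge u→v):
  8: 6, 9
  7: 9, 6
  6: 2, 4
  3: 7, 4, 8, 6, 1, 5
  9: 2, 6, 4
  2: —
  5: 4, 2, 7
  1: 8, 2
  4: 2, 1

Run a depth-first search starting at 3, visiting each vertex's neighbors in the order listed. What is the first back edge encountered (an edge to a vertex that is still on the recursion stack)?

DFS from 3 (visiting each vertex's neighbors in the order listed); mark gray on enter, black on exit:
3 gray
  7 gray
    9 gray
      2 gray
      2 black
      6 gray
        6→2: 2 black — skip
        4 gray
          4→2: 2 black — skip
          1 gray
            8 gray
              8→6: 6 is gray → back edge
First back edge: 8 → 6.

8→6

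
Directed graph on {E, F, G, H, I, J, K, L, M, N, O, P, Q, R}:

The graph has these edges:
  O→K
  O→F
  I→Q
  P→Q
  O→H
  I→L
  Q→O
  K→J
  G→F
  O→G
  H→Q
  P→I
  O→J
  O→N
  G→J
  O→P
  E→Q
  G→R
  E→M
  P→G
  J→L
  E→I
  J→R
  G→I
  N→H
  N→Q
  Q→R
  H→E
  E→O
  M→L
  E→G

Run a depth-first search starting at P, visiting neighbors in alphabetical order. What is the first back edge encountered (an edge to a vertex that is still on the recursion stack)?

DFS from P (visiting neighbors in alphabetical order); mark gray on enter, black on exit:
P gray
  G gray
    F gray
    F black
    I gray
      L gray
      L black
      Q gray
        O gray
          O→F: F black — skip
          O→G: G is gray → back edge
First back edge: O → G.

O->G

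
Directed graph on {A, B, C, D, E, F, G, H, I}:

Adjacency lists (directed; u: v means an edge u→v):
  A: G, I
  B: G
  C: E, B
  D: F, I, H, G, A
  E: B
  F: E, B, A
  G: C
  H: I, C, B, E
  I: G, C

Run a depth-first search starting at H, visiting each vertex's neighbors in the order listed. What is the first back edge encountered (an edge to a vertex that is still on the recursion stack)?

DFS from H (visiting each vertex's neighbors in the order listed); mark gray on enter, black on exit:
H gray
  I gray
    G gray
      C gray
        E gray
          B gray
            B→G: G is gray → back edge
First back edge: B → G.

B→G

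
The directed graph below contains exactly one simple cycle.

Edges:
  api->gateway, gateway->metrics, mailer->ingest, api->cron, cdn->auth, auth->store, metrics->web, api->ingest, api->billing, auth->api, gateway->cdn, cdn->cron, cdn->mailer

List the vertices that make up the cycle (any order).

api, cdn, auth, gateway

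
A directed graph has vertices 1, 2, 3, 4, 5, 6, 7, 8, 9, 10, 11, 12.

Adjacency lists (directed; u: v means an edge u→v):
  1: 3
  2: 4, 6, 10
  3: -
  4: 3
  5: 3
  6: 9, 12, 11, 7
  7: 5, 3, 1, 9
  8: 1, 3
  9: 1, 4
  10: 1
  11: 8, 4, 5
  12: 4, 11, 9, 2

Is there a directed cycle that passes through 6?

6 is on a cycle iff 6 can reach itself via ≥1 edge.
6 → 12 → 2 → 6 — yes.

Yes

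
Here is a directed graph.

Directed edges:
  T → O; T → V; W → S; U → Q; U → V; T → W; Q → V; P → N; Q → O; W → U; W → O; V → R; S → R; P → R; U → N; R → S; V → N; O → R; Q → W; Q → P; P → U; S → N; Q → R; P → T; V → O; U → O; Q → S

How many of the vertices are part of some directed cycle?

7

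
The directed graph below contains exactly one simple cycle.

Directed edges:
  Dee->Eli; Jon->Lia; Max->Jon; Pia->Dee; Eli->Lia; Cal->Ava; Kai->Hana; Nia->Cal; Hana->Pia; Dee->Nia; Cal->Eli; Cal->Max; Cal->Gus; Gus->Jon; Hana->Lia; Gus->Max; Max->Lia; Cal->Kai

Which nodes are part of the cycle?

DFS with gray/black marking from Dee:
Dee gray
  Eli gray
    Lia gray
    Lia black
  Eli black
  Nia gray
    Cal gray
      Ava gray
      Ava black
      Gus gray
        Max gray
          Max→Lia: Lia black — skip
          Jon gray
            Jon→Lia: Lia black — skip
          Jon black
        Max black
        Gus→Jon: Jon black — skip
      Gus black
      Cal→Max: Max black — skip
      Kai gray
        Hana gray
          Pia gray
            Pia→Dee: Dee is gray → back edge
Back edge closes the cycle Dee → Nia → Cal → Kai → Hana → Pia → Dee; its vertices are {Cal, Dee, Kai, Nia, Pia, Hana}.

Cal, Dee, Kai, Nia, Pia, Hana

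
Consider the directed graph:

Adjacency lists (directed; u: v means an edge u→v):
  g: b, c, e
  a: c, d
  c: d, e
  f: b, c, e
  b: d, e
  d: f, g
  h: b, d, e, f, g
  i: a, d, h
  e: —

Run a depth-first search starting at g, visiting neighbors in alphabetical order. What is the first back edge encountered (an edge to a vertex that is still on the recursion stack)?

DFS from g (visiting neighbors in alphabetical order); mark gray on enter, black on exit:
g gray
  b gray
    d gray
      f gray
        f→b: b is gray → back edge
First back edge: f → b.

f->b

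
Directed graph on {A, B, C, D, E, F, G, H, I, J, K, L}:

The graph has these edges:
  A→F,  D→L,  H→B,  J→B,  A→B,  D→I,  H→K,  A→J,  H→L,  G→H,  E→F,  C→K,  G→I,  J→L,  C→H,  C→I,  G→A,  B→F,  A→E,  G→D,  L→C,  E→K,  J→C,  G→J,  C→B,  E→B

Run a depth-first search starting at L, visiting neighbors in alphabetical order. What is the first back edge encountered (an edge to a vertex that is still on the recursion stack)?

H→L

DFS from L (visiting neighbors in alphabetical order); mark gray on enter, black on exit:
L gray
  C gray
    B gray
      F gray
      F black
    B black
    H gray
      H→B: B black — skip
      K gray
      K black
      H→L: L is gray → back edge
First back edge: H → L.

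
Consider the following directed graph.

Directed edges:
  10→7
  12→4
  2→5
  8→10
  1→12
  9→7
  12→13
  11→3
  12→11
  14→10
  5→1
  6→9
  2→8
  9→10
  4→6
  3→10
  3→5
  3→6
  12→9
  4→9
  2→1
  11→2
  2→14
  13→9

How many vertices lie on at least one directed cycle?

6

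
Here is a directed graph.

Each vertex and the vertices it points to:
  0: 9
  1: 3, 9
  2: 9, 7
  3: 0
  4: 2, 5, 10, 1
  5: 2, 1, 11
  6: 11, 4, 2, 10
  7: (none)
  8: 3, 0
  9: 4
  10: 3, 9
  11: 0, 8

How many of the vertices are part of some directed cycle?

10

A vertex is on a directed cycle iff it belongs to a strongly connected component of size ≥ 2 (or has a self-loop).
The vertices on cycles are {0, 1, 2, 3, 4, 5, 8, 9, 10, 11} — 10 in total.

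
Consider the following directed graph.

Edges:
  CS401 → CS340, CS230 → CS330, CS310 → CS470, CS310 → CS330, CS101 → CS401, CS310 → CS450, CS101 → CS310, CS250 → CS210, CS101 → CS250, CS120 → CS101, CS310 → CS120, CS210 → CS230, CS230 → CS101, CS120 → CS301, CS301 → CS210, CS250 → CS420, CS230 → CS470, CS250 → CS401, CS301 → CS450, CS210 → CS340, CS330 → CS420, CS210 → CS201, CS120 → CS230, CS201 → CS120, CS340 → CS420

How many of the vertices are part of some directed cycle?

A vertex is on a directed cycle iff it belongs to a strongly connected component of size ≥ 2 (or has a self-loop).
The vertices on cycles are {CS101, CS120, CS201, CS210, CS230, CS250, CS301, CS310} — 8 in total.

8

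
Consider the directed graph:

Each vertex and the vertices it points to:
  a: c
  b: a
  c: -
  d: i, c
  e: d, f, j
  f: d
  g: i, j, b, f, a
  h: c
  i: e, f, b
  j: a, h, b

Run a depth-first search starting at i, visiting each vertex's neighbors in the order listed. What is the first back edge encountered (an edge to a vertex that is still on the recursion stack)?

d→i

DFS from i (visiting each vertex's neighbors in the order listed); mark gray on enter, black on exit:
i gray
  e gray
    d gray
      d→i: i is gray → back edge
First back edge: d → i.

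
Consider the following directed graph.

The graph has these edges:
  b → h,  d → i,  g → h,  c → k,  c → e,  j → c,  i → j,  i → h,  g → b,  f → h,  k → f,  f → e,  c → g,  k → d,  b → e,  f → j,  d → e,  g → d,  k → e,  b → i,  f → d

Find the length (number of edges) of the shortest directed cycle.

For each vertex v, BFS finds the shortest path from v back to v.
The shortest such closed walk is j → c → k → f → j, length 4.

4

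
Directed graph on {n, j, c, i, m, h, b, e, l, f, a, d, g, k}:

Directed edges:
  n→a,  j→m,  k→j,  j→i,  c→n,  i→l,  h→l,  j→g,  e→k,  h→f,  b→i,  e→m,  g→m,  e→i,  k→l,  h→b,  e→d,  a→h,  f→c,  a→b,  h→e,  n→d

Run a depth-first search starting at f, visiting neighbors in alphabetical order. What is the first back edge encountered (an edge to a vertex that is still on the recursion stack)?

DFS from f (visiting neighbors in alphabetical order); mark gray on enter, black on exit:
f gray
  c gray
    n gray
      a gray
        b gray
          i gray
            l gray
            l black
          i black
        b black
        h gray
          h→b: b black — skip
          e gray
            d gray
            d black
            e→i: i black — skip
            k gray
              j gray
                g gray
                  m gray
                  m black
                g black
                j→i: i black — skip
                j→m: m black — skip
              j black
              k→l: l black — skip
            k black
            e→m: m black — skip
          e black
          h→f: f is gray → back edge
First back edge: h → f.

h->f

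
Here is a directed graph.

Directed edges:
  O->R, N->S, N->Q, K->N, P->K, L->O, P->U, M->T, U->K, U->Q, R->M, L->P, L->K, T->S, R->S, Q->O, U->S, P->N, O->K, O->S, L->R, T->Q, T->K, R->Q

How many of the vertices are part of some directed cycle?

A vertex is on a directed cycle iff it belongs to a strongly connected component of size ≥ 2 (or has a self-loop).
The vertices on cycles are {K, M, N, O, Q, R, T} — 7 in total.

7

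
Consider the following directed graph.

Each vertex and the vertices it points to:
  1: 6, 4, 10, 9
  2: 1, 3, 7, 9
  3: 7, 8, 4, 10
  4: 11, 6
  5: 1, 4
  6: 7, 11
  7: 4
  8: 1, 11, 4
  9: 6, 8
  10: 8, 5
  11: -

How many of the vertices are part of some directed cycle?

A vertex is on a directed cycle iff it belongs to a strongly connected component of size ≥ 2 (or has a self-loop).
The vertices on cycles are {1, 4, 5, 6, 7, 8, 9, 10} — 8 in total.

8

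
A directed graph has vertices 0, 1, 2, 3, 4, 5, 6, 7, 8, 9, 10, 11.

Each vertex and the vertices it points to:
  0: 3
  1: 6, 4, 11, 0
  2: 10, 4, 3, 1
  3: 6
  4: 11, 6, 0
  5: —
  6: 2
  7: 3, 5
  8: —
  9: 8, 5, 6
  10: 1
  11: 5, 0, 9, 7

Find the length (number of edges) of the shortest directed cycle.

For each vertex v, BFS finds the shortest path from v back to v.
The shortest such closed walk is 2 → 1 → 6 → 2, length 3.

3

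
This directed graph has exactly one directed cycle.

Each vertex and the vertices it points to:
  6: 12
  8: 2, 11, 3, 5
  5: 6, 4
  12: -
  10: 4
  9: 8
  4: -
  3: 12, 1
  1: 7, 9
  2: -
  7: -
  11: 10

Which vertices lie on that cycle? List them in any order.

DFS with gray/black marking from 1:
1 gray
  7 gray
  7 black
  9 gray
    8 gray
      2 gray
      2 black
      11 gray
        10 gray
          4 gray
          4 black
        10 black
      11 black
      3 gray
        12 gray
        12 black
        3→1: 1 is gray → back edge
Back edge closes the cycle 1 → 9 → 8 → 3 → 1; its vertices are {1, 3, 8, 9}.

1, 3, 8, 9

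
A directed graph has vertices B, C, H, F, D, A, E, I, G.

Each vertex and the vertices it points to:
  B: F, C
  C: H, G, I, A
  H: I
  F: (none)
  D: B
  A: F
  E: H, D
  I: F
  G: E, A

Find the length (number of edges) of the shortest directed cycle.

5

For each vertex v, BFS finds the shortest path from v back to v.
The shortest such closed walk is C → G → E → D → B → C, length 5.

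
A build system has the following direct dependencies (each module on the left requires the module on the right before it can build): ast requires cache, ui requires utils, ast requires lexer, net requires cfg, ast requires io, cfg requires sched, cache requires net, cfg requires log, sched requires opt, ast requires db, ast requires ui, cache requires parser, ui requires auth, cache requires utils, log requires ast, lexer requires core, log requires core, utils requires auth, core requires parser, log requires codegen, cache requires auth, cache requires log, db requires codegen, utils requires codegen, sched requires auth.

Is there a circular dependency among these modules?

Yes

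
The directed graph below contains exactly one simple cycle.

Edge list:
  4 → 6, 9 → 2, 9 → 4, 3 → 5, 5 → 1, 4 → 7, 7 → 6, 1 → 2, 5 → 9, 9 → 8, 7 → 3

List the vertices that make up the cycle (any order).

3, 4, 5, 7, 9

DFS with gray/black marking from 5:
5 gray
  1 gray
    2 gray
    2 black
  1 black
  9 gray
    8 gray
    8 black
    9→2: 2 black — skip
    4 gray
      6 gray
      6 black
      7 gray
        3 gray
          3→5: 5 is gray → back edge
Back edge closes the cycle 5 → 9 → 4 → 7 → 3 → 5; its vertices are {3, 4, 5, 7, 9}.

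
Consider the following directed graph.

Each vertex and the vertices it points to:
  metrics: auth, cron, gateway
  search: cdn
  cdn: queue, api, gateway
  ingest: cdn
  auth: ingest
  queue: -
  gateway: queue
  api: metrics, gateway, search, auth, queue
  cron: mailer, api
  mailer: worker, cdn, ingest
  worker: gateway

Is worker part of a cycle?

worker lies on a cycle iff there is a path from worker back to itself.
Exploring from worker, it never reaches itself; equivalently, its strongly connected component is a singleton.

No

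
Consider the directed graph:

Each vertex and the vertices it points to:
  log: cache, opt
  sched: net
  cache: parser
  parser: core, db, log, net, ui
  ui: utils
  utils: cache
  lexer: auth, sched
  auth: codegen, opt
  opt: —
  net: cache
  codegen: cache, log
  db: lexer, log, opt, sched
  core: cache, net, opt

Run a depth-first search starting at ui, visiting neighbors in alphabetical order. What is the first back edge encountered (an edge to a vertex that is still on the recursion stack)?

core→cache

DFS from ui (visiting neighbors in alphabetical order); mark gray on enter, black on exit:
ui gray
  utils gray
    cache gray
      parser gray
        core gray
          core→cache: cache is gray → back edge
First back edge: core → cache.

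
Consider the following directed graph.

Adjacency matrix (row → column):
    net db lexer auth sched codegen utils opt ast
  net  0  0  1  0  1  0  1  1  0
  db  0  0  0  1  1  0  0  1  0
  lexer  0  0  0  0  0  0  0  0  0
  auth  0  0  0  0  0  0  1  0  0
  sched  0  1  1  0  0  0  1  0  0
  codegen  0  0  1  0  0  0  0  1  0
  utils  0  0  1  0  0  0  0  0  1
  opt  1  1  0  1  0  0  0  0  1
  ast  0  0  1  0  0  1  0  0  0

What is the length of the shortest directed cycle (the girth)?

2

For each vertex v, BFS finds the shortest path from v back to v.
The shortest such closed walk is opt → db → opt, length 2.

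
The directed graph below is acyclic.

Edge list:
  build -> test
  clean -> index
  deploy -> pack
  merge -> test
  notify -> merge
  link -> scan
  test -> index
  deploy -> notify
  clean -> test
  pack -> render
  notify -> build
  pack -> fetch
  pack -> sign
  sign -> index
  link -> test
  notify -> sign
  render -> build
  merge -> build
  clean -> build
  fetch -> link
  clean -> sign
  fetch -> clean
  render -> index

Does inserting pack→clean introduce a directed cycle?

No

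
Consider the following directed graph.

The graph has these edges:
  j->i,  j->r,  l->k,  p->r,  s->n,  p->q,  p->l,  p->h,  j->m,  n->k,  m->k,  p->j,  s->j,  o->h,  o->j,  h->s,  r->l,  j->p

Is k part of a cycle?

k lies on a cycle iff there is a path from k back to itself.
Exploring from k, it never reaches itself; equivalently, its strongly connected component is a singleton.

No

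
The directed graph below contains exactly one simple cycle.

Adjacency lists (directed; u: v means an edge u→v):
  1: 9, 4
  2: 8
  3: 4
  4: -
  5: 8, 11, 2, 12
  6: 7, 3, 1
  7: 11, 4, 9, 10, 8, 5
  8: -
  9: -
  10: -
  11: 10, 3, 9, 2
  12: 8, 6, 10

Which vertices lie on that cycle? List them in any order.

DFS with gray/black marking from 12:
12 gray
  8 gray
  8 black
  6 gray
    7 gray
      11 gray
        10 gray
        10 black
        3 gray
          4 gray
          4 black
        3 black
        9 gray
        9 black
        2 gray
          2→8: 8 black — skip
        2 black
      11 black
      7→4: 4 black — skip
      7→9: 9 black — skip
      7→10: 10 black — skip
      7→8: 8 black — skip
      5 gray
        5→8: 8 black — skip
        5→11: 11 black — skip
        5→2: 2 black — skip
        5→12: 12 is gray → back edge
Back edge closes the cycle 12 → 6 → 7 → 5 → 12; its vertices are {5, 6, 7, 12}.

5, 6, 7, 12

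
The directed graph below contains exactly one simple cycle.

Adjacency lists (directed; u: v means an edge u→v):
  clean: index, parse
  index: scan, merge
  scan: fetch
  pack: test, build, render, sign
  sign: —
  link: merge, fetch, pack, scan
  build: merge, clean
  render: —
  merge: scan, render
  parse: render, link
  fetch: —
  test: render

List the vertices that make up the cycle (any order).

link, pack, build, clean, parse

DFS with gray/black marking from clean:
clean gray
  index gray
    scan gray
      fetch gray
      fetch black
    scan black
    merge gray
      merge→scan: scan black — skip
      render gray
      render black
    merge black
  index black
  parse gray
    parse→render: render black — skip
    link gray
      link→merge: merge black — skip
      link→fetch: fetch black — skip
      pack gray
        test gray
          test→render: render black — skip
        test black
        build gray
          build→merge: merge black — skip
          build→clean: clean is gray → back edge
Back edge closes the cycle clean → parse → link → pack → build → clean; its vertices are {link, pack, build, clean, parse}.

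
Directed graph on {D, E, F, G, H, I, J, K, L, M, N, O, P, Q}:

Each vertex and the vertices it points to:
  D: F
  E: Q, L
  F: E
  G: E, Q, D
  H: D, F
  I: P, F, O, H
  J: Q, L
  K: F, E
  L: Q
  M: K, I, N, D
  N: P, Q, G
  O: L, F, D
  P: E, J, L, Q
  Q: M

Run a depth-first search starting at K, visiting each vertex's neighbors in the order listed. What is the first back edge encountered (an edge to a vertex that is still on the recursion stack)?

M->K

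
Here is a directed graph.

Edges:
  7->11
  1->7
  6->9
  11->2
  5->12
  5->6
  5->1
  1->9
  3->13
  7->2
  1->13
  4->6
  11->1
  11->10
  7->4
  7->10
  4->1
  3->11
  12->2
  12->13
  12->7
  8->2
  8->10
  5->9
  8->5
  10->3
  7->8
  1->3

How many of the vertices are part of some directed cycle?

9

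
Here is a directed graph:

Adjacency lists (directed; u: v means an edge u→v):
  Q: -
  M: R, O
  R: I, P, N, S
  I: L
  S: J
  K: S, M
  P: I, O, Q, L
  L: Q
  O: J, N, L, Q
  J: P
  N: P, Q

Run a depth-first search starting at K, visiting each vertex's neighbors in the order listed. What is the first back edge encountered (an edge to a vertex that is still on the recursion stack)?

O->J

DFS from K (visiting each vertex's neighbors in the order listed); mark gray on enter, black on exit:
K gray
  S gray
    J gray
      P gray
        I gray
          L gray
            Q gray
            Q black
          L black
        I black
        O gray
          O→J: J is gray → back edge
First back edge: O → J.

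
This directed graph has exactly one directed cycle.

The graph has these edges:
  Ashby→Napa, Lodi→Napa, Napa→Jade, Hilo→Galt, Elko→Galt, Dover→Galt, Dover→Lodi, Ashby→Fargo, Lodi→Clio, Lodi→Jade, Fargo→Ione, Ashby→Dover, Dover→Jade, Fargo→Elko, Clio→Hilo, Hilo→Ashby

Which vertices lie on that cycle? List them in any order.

Clio, Hilo, Lodi, Ashby, Dover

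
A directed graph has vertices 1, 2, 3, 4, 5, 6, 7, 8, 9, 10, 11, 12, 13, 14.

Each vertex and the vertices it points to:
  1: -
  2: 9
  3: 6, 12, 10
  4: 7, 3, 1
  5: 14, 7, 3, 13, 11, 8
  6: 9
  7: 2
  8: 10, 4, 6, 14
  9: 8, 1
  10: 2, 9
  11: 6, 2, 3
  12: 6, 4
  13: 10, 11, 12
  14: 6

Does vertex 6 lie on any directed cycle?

Yes

6 is on a cycle iff 6 can reach itself via ≥1 edge.
6 → 9 → 8 → 6 — yes.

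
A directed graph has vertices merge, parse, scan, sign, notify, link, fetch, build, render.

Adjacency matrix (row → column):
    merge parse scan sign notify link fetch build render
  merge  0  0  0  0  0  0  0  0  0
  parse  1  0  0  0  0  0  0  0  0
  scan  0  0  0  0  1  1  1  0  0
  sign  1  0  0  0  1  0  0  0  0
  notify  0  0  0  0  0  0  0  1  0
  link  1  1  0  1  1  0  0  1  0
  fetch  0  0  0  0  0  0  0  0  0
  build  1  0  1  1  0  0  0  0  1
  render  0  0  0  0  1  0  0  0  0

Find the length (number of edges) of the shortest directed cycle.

For each vertex v, BFS finds the shortest path from v back to v.
The shortest such closed walk is scan → notify → build → scan, length 3.

3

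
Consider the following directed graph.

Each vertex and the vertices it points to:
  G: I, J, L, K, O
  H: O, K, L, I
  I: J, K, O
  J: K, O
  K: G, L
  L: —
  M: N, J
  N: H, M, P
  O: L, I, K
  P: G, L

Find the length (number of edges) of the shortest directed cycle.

2

For each vertex v, BFS finds the shortest path from v back to v.
The shortest such closed walk is M → N → M, length 2.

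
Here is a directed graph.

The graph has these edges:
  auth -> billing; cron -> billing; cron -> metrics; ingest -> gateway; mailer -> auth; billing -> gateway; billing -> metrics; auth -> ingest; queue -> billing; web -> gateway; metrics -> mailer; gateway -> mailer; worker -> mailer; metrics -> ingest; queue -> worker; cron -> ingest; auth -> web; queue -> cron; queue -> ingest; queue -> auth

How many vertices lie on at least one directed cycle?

A vertex is on a directed cycle iff it belongs to a strongly connected component of size ≥ 2 (or has a self-loop).
The vertices on cycles are {web, auth, ingest, mailer, billing, gateway, metrics} — 7 in total.

7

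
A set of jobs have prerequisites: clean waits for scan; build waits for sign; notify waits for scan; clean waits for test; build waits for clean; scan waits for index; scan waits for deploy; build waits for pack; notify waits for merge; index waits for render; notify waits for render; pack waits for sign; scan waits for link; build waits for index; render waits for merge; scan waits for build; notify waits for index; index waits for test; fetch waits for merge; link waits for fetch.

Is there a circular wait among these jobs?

Yes

DFS with white/gray/black marking, starting from link:
link gray
  fetch gray
    merge gray
    merge black
  fetch black
link black
test gray
test black
sign gray
sign black
index gray
  index→test: test black — skip
  render gray
    render→merge: merge black — skip
  render black
index black
deploy gray
deploy black
pack gray
  pack→sign: sign black — skip
pack black
notify gray
  notify→index: index black — skip
  notify→merge: merge black — skip
  notify→render: render black — skip
  scan gray
    scan→index: index black — skip
    scan→link: link black — skip
    scan→deploy: deploy black — skip
    build gray
      build→sign: sign black — skip
      clean gray
        clean→scan: scan is gray → back edge
Back edge found, so a cycle exists: scan → build → clean → scan.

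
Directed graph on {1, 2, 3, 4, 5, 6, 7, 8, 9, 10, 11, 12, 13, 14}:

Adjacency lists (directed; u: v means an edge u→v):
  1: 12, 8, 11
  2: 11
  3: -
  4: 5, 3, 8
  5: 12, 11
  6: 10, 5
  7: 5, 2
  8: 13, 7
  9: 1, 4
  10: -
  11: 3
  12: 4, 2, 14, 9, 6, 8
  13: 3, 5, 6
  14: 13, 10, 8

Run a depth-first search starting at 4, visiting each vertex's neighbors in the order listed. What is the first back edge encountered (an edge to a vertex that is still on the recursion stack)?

12->4

DFS from 4 (visiting each vertex's neighbors in the order listed); mark gray on enter, black on exit:
4 gray
  5 gray
    12 gray
      12→4: 4 is gray → back edge
First back edge: 12 → 4.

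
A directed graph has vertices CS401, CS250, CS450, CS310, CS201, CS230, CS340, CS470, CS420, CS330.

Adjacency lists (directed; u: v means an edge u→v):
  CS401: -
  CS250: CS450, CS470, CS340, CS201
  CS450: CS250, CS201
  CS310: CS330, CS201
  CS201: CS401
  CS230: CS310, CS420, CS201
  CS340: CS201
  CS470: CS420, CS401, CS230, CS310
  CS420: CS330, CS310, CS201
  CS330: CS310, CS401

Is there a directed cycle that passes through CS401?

No

CS401 lies on a cycle iff there is a path from CS401 back to itself.
Exploring from CS401, it never reaches itself; equivalently, its strongly connected component is a singleton.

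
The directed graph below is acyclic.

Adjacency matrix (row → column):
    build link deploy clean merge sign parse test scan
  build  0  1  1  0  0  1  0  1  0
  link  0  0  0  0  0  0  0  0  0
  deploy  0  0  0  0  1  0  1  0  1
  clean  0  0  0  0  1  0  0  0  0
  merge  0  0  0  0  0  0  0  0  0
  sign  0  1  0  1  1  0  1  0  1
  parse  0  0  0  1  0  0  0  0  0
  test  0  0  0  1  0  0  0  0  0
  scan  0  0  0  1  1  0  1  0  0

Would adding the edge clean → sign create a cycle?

Yes

Adding clean→sign creates a cycle iff sign can already reach clean.
Path from sign: sign → clean.
So sign → … → clean → sign is a cycle.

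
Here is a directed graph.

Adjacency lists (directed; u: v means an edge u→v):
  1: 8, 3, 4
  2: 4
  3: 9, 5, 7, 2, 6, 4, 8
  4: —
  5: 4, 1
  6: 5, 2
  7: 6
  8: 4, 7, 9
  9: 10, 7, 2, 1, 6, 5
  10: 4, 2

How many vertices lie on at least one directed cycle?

7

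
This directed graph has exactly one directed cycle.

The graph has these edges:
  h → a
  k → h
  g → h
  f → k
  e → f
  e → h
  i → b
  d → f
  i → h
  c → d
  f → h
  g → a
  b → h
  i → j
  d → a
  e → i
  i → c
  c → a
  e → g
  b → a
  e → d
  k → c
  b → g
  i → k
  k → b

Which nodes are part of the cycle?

c, d, f, k

DFS with gray/black marking from f:
f gray
  h gray
    a gray
    a black
  h black
  k gray
    c gray
      d gray
        d→a: a black — skip
        d→f: f is gray → back edge
Back edge closes the cycle f → k → c → d → f; its vertices are {c, d, f, k}.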